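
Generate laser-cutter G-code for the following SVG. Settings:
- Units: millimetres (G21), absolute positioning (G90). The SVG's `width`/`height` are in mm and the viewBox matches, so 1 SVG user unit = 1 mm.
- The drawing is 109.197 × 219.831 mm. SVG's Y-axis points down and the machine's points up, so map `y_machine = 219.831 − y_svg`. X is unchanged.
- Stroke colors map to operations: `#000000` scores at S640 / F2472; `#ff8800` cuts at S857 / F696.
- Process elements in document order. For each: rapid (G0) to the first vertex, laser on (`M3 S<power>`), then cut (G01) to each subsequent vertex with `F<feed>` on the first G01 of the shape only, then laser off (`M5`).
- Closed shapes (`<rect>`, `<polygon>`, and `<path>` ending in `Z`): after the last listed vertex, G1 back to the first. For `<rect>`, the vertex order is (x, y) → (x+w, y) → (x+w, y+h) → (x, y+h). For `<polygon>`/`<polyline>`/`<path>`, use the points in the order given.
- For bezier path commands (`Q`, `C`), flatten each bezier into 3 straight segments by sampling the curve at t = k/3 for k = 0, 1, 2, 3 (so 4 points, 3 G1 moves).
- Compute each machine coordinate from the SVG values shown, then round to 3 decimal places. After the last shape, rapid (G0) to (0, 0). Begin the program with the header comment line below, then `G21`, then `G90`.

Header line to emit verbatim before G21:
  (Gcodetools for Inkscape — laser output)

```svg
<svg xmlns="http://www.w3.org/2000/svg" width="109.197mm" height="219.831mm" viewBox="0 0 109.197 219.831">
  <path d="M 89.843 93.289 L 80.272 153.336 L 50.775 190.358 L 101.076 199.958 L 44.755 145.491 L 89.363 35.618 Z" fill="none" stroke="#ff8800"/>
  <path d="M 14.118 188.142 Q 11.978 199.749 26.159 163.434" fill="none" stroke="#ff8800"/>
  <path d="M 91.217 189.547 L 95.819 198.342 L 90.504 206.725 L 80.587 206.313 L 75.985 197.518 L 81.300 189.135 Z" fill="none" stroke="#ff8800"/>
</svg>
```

viewBox `0 0 109.197 219.831` with mm width/height → 1 unit = 1 mm. Flip: y_m = 219.831 − y_svg.

**Shape 1** — `<path>` closed polygon, stroke `#ff8800` → cut (S857, F696). Machine vertices: (89.843,126.542) → (80.272,66.495) → (50.775,29.473) → (101.076,19.873) → (44.755,74.340) → (89.363,184.213) → (89.843,126.542). Closed: final G1 returns to the first vertex.

**Shape 2** — `<path>` quadratic bezier, stroke `#ff8800` → cut (S857, F696). Control points (SVG): P0=(14.118,188.142), P1=(11.978,199.749), P2=(26.159,163.434); sampled at t=k/3. Machine vertices: (14.118,31.689) → (14.505,29.276) → (18.518,37.512) → (26.159,56.397). Open path.

**Shape 3** — `<path>` regular polygon, stroke `#ff8800` → cut (S857, F696). Machine vertices: (91.217,30.284) → (95.819,21.489) → (90.504,13.106) → (80.587,13.518) → (75.985,22.313) → (81.300,30.696) → (91.217,30.284). Closed: final G1 returns to the first vertex.

(Gcodetools for Inkscape — laser output)
G21
G90
G0 X89.843 Y126.542
M3 S857
G01 X80.272 Y66.495 F696
G01 X50.775 Y29.473
G01 X101.076 Y19.873
G01 X44.755 Y74.340
G01 X89.363 Y184.213
G01 X89.843 Y126.542
M5
G0 X14.118 Y31.689
M3 S857
G01 X14.505 Y29.276 F696
G01 X18.518 Y37.512
G01 X26.159 Y56.397
M5
G0 X91.217 Y30.284
M3 S857
G01 X95.819 Y21.489 F696
G01 X90.504 Y13.106
G01 X80.587 Y13.518
G01 X75.985 Y22.313
G01 X81.300 Y30.696
G01 X91.217 Y30.284
M5
G0 X0.000 Y0.000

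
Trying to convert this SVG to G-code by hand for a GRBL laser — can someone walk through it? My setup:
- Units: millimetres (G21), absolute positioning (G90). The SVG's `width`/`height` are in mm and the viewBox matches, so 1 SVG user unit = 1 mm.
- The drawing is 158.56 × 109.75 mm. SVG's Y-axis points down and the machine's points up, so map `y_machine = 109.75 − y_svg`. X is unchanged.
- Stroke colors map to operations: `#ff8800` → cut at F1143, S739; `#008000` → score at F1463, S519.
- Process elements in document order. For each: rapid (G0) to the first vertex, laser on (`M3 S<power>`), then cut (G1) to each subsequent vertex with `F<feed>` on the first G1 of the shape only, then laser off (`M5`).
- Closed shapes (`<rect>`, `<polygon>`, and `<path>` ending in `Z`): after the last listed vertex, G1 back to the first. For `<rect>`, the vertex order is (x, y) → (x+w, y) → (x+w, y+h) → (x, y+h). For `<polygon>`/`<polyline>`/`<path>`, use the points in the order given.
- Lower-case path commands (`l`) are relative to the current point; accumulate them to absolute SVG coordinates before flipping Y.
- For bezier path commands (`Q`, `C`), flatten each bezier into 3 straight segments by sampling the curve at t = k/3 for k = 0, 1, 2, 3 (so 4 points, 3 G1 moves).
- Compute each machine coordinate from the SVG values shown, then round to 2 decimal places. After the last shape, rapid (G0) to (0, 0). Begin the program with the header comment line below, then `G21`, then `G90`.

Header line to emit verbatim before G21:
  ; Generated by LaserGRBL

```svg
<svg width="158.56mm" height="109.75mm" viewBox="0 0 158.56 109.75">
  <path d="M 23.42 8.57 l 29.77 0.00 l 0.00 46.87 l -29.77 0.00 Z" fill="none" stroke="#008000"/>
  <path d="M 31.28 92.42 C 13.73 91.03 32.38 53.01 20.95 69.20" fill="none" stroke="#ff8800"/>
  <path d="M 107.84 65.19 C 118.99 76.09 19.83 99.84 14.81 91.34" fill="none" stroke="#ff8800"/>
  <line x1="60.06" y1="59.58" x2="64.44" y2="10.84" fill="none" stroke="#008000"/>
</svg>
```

1 u = 1 mm; y_m = 109.75 − y.

[1] `<path>` rectangle, #008000→score S519 F1463: (23.42,101.18) → (53.19,101.18) → (53.19,54.31) → (23.42,54.31) → (23.42,101.18) (closed)

[2] `<path>` cubic bezier, #ff8800→cut S739 F1143: (31.28,17.33) → (23.34,27.57) → (24.81,42.03) → (20.95,40.55)

[3] `<path>` cubic bezier, #ff8800→cut S739 F1143: (107.84,44.56) → (89.79,31.05) → (43.64,18.99) → (14.81,18.41)

[4] `<line>` line segment, #008000→score S519 F1463: (60.06,50.17) → (64.44,98.91)

; Generated by LaserGRBL
G21
G90
G0 X23.42 Y101.18
M3 S519
G1 X53.19 Y101.18 F1463
G1 X53.19 Y54.31
G1 X23.42 Y54.31
G1 X23.42 Y101.18
M5
G0 X31.28 Y17.33
M3 S739
G1 X23.34 Y27.57 F1143
G1 X24.81 Y42.03
G1 X20.95 Y40.55
M5
G0 X107.84 Y44.56
M3 S739
G1 X89.79 Y31.05 F1143
G1 X43.64 Y18.99
G1 X14.81 Y18.41
M5
G0 X60.06 Y50.17
M3 S519
G1 X64.44 Y98.91 F1463
M5
G0 X0.00 Y0.00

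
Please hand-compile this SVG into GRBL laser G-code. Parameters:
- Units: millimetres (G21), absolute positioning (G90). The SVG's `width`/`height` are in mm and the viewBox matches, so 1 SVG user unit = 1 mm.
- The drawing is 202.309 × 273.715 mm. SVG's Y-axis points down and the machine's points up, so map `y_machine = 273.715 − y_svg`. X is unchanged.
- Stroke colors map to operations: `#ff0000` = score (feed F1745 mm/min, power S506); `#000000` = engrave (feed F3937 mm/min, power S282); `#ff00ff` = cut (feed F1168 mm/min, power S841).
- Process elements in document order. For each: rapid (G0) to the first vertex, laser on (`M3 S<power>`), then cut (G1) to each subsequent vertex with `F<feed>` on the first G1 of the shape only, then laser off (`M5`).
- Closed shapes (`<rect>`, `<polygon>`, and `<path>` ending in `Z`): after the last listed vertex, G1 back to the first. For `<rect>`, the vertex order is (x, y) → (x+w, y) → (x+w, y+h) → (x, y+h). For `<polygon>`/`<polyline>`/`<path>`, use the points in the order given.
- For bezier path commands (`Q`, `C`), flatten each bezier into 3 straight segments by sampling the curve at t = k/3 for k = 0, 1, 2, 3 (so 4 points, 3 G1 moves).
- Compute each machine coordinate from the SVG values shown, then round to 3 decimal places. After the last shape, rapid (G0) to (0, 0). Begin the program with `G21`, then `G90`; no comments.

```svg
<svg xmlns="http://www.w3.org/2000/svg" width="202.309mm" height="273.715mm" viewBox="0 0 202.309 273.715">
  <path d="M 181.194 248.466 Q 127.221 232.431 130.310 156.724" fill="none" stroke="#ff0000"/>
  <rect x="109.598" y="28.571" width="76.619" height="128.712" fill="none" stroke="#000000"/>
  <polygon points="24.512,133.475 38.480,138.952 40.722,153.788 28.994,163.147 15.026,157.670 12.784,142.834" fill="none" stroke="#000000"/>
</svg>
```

G21
G90
G0 X181.194 Y25.249
M3 S506
G1 X151.552 Y42.569 F1745
G1 X134.591 Y73.150
G1 X130.310 Y116.991
M5
G0 X109.598 Y245.144
M3 S282
G1 X186.217 Y245.144 F3937
G1 X186.217 Y116.432
G1 X109.598 Y116.432
G1 X109.598 Y245.144
M5
G0 X24.512 Y140.240
M3 S282
G1 X38.480 Y134.763 F3937
G1 X40.722 Y119.927
G1 X28.994 Y110.568
G1 X15.026 Y116.045
G1 X12.784 Y130.881
G1 X24.512 Y140.240
M5
G0 X0.000 Y0.000

viewBox `0 0 202.309 273.715` with mm width/height → 1 unit = 1 mm. Flip: y_m = 273.715 − y_svg.

**Shape 1** — `<path>` quadratic bezier, stroke `#ff0000` → score (S506, F1745). Control points (SVG): P0=(181.194,248.466), P1=(127.221,232.431), P2=(130.310,156.724); sampled at t=k/3. Machine vertices: (181.194,25.249) → (151.552,42.569) → (134.591,73.150) → (130.310,116.991). Open path.

**Shape 2** — `<rect>` rectangle, stroke `#000000` → engrave (S282, F3937). Machine vertices: (109.598,245.144) → (186.217,245.144) → (186.217,116.432) → (109.598,116.432) → (109.598,245.144). Closed: final G1 returns to the first vertex.

**Shape 3** — `<polygon>` regular polygon, stroke `#000000` → engrave (S282, F3937). Machine vertices: (24.512,140.240) → (38.480,134.763) → (40.722,119.927) → (28.994,110.568) → (15.026,116.045) → (12.784,130.881) → (24.512,140.240). Closed: final G1 returns to the first vertex.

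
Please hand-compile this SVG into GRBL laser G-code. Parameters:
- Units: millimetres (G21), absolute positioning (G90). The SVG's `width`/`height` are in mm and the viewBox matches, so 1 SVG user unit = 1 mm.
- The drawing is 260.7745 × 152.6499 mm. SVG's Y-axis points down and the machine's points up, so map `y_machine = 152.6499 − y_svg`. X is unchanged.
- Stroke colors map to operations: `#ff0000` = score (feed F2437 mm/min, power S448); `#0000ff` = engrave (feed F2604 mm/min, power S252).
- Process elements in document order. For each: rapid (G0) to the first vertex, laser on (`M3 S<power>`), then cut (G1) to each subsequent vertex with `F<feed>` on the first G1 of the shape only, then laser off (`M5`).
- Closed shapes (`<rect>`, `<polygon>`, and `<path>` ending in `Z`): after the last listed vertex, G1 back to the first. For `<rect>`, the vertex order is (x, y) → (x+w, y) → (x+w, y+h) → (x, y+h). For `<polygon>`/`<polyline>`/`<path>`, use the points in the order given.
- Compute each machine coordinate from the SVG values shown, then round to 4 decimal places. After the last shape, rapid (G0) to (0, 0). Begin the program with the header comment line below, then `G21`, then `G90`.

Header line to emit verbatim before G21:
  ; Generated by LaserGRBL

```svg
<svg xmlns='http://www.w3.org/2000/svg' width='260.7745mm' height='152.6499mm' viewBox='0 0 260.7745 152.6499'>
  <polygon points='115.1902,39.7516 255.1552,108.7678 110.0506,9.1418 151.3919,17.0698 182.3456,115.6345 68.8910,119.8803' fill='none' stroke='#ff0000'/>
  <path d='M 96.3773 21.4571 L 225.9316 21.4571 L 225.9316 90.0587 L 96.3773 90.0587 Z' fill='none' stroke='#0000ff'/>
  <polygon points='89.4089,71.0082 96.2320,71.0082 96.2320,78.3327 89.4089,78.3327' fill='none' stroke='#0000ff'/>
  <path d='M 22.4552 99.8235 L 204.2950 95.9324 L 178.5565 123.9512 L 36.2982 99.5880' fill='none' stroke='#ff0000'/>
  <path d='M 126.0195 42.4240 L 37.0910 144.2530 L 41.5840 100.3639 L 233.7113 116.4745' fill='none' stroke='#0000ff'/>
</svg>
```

1 u = 1 mm; y_m = 152.6499 − y.

[1] `<polygon>` closed polygon, #ff0000→score S448 F2437: (115.1902,112.8983) → (255.1552,43.8821) → (110.0506,143.5081) → (151.3919,135.5801) → (182.3456,37.0154) → (68.8910,32.7696) → (115.1902,112.8983) (closed)

[2] `<path>` rectangle, #0000ff→engrave S252 F2604: (96.3773,131.1928) → (225.9316,131.1928) → (225.9316,62.5912) → (96.3773,62.5912) → (96.3773,131.1928) (closed)

[3] `<polygon>` rectangle, #0000ff→engrave S252 F2604: (89.4089,81.6417) → (96.2320,81.6417) → (96.2320,74.3172) → (89.4089,74.3172) → (89.4089,81.6417) (closed)

[4] `<path>` open polyline, #ff0000→score S448 F2437: (22.4552,52.8264) → (204.2950,56.7175) → (178.5565,28.6987) → (36.2982,53.0619)

[5] `<path>` open polyline, #0000ff→engrave S252 F2604: (126.0195,110.2259) → (37.0910,8.3969) → (41.5840,52.2860) → (233.7113,36.1754)

; Generated by LaserGRBL
G21
G90
G0 X115.1902 Y112.8983
M3 S448
G1 X255.1552 Y43.8821 F2437
G1 X110.0506 Y143.5081
G1 X151.3919 Y135.5801
G1 X182.3456 Y37.0154
G1 X68.8910 Y32.7696
G1 X115.1902 Y112.8983
M5
G0 X96.3773 Y131.1928
M3 S252
G1 X225.9316 Y131.1928 F2604
G1 X225.9316 Y62.5912
G1 X96.3773 Y62.5912
G1 X96.3773 Y131.1928
M5
G0 X89.4089 Y81.6417
M3 S252
G1 X96.2320 Y81.6417 F2604
G1 X96.2320 Y74.3172
G1 X89.4089 Y74.3172
G1 X89.4089 Y81.6417
M5
G0 X22.4552 Y52.8264
M3 S448
G1 X204.2950 Y56.7175 F2437
G1 X178.5565 Y28.6987
G1 X36.2982 Y53.0619
M5
G0 X126.0195 Y110.2259
M3 S252
G1 X37.0910 Y8.3969 F2604
G1 X41.5840 Y52.2860
G1 X233.7113 Y36.1754
M5
G0 X0.0000 Y0.0000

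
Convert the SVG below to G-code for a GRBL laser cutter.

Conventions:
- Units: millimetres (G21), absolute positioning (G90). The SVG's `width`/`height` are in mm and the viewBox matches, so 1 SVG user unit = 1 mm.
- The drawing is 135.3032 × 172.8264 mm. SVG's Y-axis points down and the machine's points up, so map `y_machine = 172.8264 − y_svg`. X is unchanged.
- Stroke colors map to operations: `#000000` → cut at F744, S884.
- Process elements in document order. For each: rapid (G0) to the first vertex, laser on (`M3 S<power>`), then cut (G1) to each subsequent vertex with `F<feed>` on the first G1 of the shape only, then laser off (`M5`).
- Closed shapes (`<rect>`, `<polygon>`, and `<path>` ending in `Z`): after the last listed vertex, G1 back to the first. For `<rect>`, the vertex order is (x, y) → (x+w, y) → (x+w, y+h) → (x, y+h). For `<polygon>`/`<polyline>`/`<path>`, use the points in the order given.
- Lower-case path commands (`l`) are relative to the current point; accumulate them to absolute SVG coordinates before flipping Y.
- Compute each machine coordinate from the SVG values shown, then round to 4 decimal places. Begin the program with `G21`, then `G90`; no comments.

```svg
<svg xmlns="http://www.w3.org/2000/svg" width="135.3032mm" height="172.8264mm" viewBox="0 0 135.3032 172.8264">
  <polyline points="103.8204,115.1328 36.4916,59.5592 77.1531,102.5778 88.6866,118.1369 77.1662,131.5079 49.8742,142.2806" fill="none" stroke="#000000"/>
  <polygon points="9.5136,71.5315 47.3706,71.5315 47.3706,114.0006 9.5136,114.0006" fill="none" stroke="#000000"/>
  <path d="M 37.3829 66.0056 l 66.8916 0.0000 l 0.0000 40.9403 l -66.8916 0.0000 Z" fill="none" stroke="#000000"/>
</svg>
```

G21
G90
G0 X103.8204 Y57.6936
M3 S884
G1 X36.4916 Y113.2672 F744
G1 X77.1531 Y70.2486
G1 X88.6866 Y54.6895
G1 X77.1662 Y41.3185
G1 X49.8742 Y30.5458
M5
G0 X9.5136 Y101.2949
M3 S884
G1 X47.3706 Y101.2949 F744
G1 X47.3706 Y58.8258
G1 X9.5136 Y58.8258
G1 X9.5136 Y101.2949
M5
G0 X37.3829 Y106.8208
M3 S884
G1 X104.2745 Y106.8208 F744
G1 X104.2745 Y65.8805
G1 X37.3829 Y65.8805
G1 X37.3829 Y106.8208
M5

Since the viewBox matches the mm dimensions, user units are millimetres directly. The only transform is the Y-flip y_m = 172.8264 − y_svg.

Shape 1 is a open polyline drawn with `<polyline>`. Its stroke #000000 means cut at S884, F744. After flipping Y the toolpath is (103.8204,57.6936) → (36.4916,113.2672) → (77.1531,70.2486) → (88.6866,54.6895) → (77.1662,41.3185) → (49.8742,30.5458).

Shape 2 is a rectangle drawn with `<polygon>`. Its stroke #000000 means cut at S884, F744. After flipping Y the toolpath is (9.5136,101.2949) → (47.3706,101.2949) → (47.3706,58.8258) → (9.5136,58.8258) → (9.5136,101.2949), returning to the start.

Shape 3 is a rectangle drawn with `<path>`. Its stroke #000000 means cut at S884, F744. After flipping Y the toolpath is (37.3829,106.8208) → (104.2745,106.8208) → (104.2745,65.8805) → (37.3829,65.8805) → (37.3829,106.8208), returning to the start.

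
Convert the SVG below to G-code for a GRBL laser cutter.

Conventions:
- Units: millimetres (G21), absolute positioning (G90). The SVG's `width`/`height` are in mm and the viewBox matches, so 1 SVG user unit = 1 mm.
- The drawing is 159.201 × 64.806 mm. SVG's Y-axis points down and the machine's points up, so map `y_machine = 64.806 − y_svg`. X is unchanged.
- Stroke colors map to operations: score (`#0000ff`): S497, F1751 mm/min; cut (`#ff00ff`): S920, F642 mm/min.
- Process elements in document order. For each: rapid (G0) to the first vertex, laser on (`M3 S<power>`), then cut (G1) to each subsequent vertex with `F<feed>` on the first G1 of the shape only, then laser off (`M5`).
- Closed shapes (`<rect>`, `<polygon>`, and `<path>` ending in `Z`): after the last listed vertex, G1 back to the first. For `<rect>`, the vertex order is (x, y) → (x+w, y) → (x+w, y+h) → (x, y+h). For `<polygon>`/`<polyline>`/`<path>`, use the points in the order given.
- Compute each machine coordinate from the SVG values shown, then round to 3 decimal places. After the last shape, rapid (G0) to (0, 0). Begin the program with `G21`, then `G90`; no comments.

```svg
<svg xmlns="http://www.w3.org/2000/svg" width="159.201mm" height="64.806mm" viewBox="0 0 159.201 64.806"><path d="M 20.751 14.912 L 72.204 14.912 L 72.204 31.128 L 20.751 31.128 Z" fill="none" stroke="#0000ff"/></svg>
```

Since the viewBox matches the mm dimensions, user units are millimetres directly. The only transform is the Y-flip y_m = 64.806 − y_svg.

Shape 1 is a rectangle drawn with `<path>`. Its stroke #0000ff means score at S497, F1751. After flipping Y the toolpath is (20.751,49.894) → (72.204,49.894) → (72.204,33.678) → (20.751,33.678) → (20.751,49.894), returning to the start.

G21
G90
G0 X20.751 Y49.894
M3 S497
G1 X72.204 Y49.894 F1751
G1 X72.204 Y33.678
G1 X20.751 Y33.678
G1 X20.751 Y49.894
M5
G0 X0.000 Y0.000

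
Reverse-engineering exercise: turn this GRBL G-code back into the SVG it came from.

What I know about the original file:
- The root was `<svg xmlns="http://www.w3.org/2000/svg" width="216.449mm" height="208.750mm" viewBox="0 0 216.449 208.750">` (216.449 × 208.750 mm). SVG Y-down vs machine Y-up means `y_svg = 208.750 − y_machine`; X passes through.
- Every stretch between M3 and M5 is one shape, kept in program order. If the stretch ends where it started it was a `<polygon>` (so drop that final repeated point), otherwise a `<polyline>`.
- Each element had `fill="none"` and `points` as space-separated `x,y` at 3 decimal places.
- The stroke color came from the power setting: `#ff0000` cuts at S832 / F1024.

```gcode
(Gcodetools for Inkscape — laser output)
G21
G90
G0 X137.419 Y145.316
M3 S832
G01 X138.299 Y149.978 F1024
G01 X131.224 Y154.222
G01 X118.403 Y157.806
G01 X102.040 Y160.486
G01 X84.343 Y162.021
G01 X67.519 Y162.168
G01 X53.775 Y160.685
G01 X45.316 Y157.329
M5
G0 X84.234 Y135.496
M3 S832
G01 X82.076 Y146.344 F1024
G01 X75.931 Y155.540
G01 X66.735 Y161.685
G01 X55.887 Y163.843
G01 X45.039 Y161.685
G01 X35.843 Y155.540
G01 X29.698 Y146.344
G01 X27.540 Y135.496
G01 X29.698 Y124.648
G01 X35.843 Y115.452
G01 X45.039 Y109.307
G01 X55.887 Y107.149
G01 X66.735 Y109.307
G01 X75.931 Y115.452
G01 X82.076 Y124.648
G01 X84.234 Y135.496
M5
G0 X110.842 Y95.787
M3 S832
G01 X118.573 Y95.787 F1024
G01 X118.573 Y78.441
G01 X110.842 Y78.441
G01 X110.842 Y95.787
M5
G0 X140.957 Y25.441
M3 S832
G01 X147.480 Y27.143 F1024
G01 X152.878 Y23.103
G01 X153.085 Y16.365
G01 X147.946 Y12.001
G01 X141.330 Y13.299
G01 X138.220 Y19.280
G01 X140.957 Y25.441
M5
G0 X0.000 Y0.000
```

<svg xmlns="http://www.w3.org/2000/svg" width="216.449mm" height="208.750mm" viewBox="0 0 216.449 208.750">
  <polyline points="137.419,63.434 138.299,58.772 131.224,54.528 118.403,50.944 102.040,48.264 84.343,46.729 67.519,46.582 53.775,48.065 45.316,51.421" fill="none" stroke="#ff0000"/>
  <polygon points="84.234,73.254 82.076,62.406 75.931,53.210 66.735,47.065 55.887,44.907 45.039,47.065 35.843,53.210 29.698,62.406 27.540,73.254 29.698,84.102 35.843,93.298 45.039,99.443 55.887,101.601 66.735,99.443 75.931,93.298 82.076,84.102" fill="none" stroke="#ff0000"/>
  <polygon points="110.842,112.963 118.573,112.963 118.573,130.309 110.842,130.309" fill="none" stroke="#ff0000"/>
  <polygon points="140.957,183.309 147.480,181.607 152.878,185.647 153.085,192.385 147.946,196.749 141.330,195.451 138.220,189.470" fill="none" stroke="#ff0000"/>
</svg>

Each laser-on run becomes one SVG element. Flip Y back into SVG space with y_svg = 208.750 − y_machine. Every run uses S832, so all elements get stroke `#ff0000` (cut).

Run 1: The run is open, so emit a `<polyline>` with points (Y-flipped): 137.419,63.434 138.299,58.772 131.224,54.528 118.403,50.944 102.040,48.264 84.343,46.729 67.519,46.582 53.775,48.065 45.316,51.421.

Run 2: The run returns to its start, so emit a `<polygon>` with points (Y-flipped): 84.234,73.254 82.076,62.406 75.931,53.210 66.735,47.065 55.887,44.907 45.039,47.065 35.843,53.210 29.698,62.406 27.540,73.254 29.698,84.102 35.843,93.298 45.039,99.443 55.887,101.601 66.735,99.443 75.931,93.298 82.076,84.102.

Run 3: The run returns to its start, so emit a `<polygon>` with points (Y-flipped): 110.842,112.963 118.573,112.963 118.573,130.309 110.842,130.309.

Run 4: The run returns to its start, so emit a `<polygon>` with points (Y-flipped): 140.957,183.309 147.480,181.607 152.878,185.647 153.085,192.385 147.946,196.749 141.330,195.451 138.220,189.470.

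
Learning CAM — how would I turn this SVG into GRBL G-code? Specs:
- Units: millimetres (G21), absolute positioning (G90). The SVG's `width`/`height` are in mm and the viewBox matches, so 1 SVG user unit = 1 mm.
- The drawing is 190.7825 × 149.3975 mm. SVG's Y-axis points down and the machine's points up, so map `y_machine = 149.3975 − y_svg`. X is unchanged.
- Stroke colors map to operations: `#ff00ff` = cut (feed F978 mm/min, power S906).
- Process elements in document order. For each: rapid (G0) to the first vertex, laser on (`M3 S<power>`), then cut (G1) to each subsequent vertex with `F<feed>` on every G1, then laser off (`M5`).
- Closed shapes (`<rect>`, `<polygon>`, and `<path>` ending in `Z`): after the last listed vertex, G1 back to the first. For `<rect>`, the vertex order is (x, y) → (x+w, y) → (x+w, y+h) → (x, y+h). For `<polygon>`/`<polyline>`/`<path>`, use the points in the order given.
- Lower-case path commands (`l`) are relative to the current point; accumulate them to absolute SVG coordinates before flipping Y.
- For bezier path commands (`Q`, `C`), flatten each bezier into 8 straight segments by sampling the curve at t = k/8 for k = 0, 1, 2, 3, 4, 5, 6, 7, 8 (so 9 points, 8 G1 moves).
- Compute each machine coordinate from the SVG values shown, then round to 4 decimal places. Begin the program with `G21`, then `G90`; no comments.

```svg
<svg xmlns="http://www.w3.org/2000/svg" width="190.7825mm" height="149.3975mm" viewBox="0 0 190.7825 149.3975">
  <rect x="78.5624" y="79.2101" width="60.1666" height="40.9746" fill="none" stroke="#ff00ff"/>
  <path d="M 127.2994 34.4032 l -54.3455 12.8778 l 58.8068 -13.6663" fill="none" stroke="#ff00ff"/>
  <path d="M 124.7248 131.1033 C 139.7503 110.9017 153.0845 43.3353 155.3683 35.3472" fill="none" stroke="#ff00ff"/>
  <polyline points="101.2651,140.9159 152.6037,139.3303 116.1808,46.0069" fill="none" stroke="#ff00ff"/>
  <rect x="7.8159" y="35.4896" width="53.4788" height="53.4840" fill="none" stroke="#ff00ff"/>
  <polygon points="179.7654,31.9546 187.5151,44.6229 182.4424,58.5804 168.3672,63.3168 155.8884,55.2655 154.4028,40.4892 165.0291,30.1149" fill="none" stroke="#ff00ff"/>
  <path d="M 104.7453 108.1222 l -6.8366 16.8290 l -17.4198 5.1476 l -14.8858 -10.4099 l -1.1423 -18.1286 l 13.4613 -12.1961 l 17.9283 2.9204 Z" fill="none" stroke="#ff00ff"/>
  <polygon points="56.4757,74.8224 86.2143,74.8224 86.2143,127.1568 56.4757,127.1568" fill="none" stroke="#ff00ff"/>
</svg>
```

viewBox `0 0 190.7825 149.3975` with mm width/height → 1 unit = 1 mm. Flip: y_m = 149.3975 − y_svg.

**Shape 1** — `<rect>` rectangle, stroke `#ff00ff` → cut (S906, F978). Machine vertices: (78.5624,70.1874) → (138.7290,70.1874) → (138.7290,29.2128) → (78.5624,29.2128) → (78.5624,70.1874). Closed: final G1 returns to the first vertex.

**Shape 2** — `<path>` open polyline, stroke `#ff00ff` → cut (S906, F978). Machine vertices: (127.2994,114.9943) → (72.9539,102.1165) → (131.7607,115.7828). Open path.

**Shape 3** — `<path>` cubic bezier, stroke `#ff00ff` → cut (S906, F978). Control points (SVG): P0=(124.7248,131.1033), P1=(139.7503,110.9017), P2=(153.0845,43.3353), P3=(155.3683,35.3472); sampled at t=k/8. Machine vertices: (124.7248,18.2942) → (130.2618,27.8812) → (135.5306,40.6553) → (140.4214,55.3634) → (144.8247,70.7523) → (148.6307,85.5687) → (151.7297,98.5593) → (154.0122,108.4709) → (155.3683,114.0503). Open path.

**Shape 4** — `<polyline>` open polyline, stroke `#ff00ff` → cut (S906, F978). Machine vertices: (101.2651,8.4816) → (152.6037,10.0672) → (116.1808,103.3906). Open path.

**Shape 5** — `<rect>` rectangle, stroke `#ff00ff` → cut (S906, F978). Machine vertices: (7.8159,113.9079) → (61.2947,113.9079) → (61.2947,60.4239) → (7.8159,60.4239) → (7.8159,113.9079). Closed: final G1 returns to the first vertex.

**Shape 6** — `<polygon>` regular polygon, stroke `#ff00ff` → cut (S906, F978). Machine vertices: (179.7654,117.4429) → (187.5151,104.7746) → (182.4424,90.8171) → (168.3672,86.0807) → (155.8884,94.1320) → (154.4028,108.9083) → (165.0291,119.2826) → (179.7654,117.4429). Closed: final G1 returns to the first vertex.

**Shape 7** — `<path>` regular polygon, stroke `#ff00ff` → cut (S906, F978). Machine vertices: (104.7453,41.2753) → (97.9087,24.4463) → (80.4889,19.2987) → (65.6031,29.7086) → (64.4608,47.8372) → (77.9221,60.0333) → (95.8504,57.1129) → (104.7453,41.2753). Closed: final G1 returns to the first vertex.

**Shape 8** — `<polygon>` rectangle, stroke `#ff00ff` → cut (S906, F978). Machine vertices: (56.4757,74.5751) → (86.2143,74.5751) → (86.2143,22.2407) → (56.4757,22.2407) → (56.4757,74.5751). Closed: final G1 returns to the first vertex.

G21
G90
G0 X78.5624 Y70.1874
M3 S906
G1 X138.7290 Y70.1874 F978
G1 X138.7290 Y29.2128 F978
G1 X78.5624 Y29.2128 F978
G1 X78.5624 Y70.1874 F978
M5
G0 X127.2994 Y114.9943
M3 S906
G1 X72.9539 Y102.1165 F978
G1 X131.7607 Y115.7828 F978
M5
G0 X124.7248 Y18.2942
M3 S906
G1 X130.2618 Y27.8812 F978
G1 X135.5306 Y40.6553 F978
G1 X140.4214 Y55.3634 F978
G1 X144.8247 Y70.7523 F978
G1 X148.6307 Y85.5687 F978
G1 X151.7297 Y98.5593 F978
G1 X154.0122 Y108.4709 F978
G1 X155.3683 Y114.0503 F978
M5
G0 X101.2651 Y8.4816
M3 S906
G1 X152.6037 Y10.0672 F978
G1 X116.1808 Y103.3906 F978
M5
G0 X7.8159 Y113.9079
M3 S906
G1 X61.2947 Y113.9079 F978
G1 X61.2947 Y60.4239 F978
G1 X7.8159 Y60.4239 F978
G1 X7.8159 Y113.9079 F978
M5
G0 X179.7654 Y117.4429
M3 S906
G1 X187.5151 Y104.7746 F978
G1 X182.4424 Y90.8171 F978
G1 X168.3672 Y86.0807 F978
G1 X155.8884 Y94.1320 F978
G1 X154.4028 Y108.9083 F978
G1 X165.0291 Y119.2826 F978
G1 X179.7654 Y117.4429 F978
M5
G0 X104.7453 Y41.2753
M3 S906
G1 X97.9087 Y24.4463 F978
G1 X80.4889 Y19.2987 F978
G1 X65.6031 Y29.7086 F978
G1 X64.4608 Y47.8372 F978
G1 X77.9221 Y60.0333 F978
G1 X95.8504 Y57.1129 F978
G1 X104.7453 Y41.2753 F978
M5
G0 X56.4757 Y74.5751
M3 S906
G1 X86.2143 Y74.5751 F978
G1 X86.2143 Y22.2407 F978
G1 X56.4757 Y22.2407 F978
G1 X56.4757 Y74.5751 F978
M5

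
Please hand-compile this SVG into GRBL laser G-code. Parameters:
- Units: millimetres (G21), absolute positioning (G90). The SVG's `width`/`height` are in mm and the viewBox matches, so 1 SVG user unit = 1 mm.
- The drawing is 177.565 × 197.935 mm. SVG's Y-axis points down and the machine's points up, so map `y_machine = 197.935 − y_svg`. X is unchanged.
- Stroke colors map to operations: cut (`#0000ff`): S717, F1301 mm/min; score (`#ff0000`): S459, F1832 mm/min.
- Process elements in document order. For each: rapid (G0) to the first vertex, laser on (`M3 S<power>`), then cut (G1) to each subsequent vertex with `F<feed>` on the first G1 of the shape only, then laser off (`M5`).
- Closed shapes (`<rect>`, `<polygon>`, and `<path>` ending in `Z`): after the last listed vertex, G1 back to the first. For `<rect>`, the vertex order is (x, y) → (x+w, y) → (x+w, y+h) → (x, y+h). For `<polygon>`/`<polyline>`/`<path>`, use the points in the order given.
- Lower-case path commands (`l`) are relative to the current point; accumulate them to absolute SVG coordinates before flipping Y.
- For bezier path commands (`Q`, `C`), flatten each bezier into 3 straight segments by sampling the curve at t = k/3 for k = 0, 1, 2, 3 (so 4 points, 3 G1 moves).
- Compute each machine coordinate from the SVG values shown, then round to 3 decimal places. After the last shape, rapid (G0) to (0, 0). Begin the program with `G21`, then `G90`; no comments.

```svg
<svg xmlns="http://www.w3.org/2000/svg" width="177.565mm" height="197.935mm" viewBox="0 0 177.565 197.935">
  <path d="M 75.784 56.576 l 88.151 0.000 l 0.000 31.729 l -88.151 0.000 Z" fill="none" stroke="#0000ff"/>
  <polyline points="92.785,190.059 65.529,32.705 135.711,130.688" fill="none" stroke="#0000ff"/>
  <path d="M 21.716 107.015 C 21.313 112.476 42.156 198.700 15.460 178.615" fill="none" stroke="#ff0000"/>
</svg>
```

1 u = 1 mm; y_m = 197.935 − y.

[1] `<path>` rectangle, #0000ff→cut S717 F1301: (75.784,141.359) → (163.935,141.359) → (163.935,109.630) → (75.784,109.630) → (75.784,141.359) (closed)

[2] `<polyline>` open polyline, #0000ff→cut S717 F1301: (92.785,7.876) → (65.529,165.230) → (135.711,67.247)

[3] `<path>` cubic bezier, #ff0000→score S459 F1832: (21.716,90.920) → (25.847,65.467) → (28.857,27.743) → (15.460,19.320)

G21
G90
G0 X75.784 Y141.359
M3 S717
G1 X163.935 Y141.359 F1301
G1 X163.935 Y109.630
G1 X75.784 Y109.630
G1 X75.784 Y141.359
M5
G0 X92.785 Y7.876
M3 S717
G1 X65.529 Y165.230 F1301
G1 X135.711 Y67.247
M5
G0 X21.716 Y90.920
M3 S459
G1 X25.847 Y65.467 F1832
G1 X28.857 Y27.743
G1 X15.460 Y19.320
M5
G0 X0.000 Y0.000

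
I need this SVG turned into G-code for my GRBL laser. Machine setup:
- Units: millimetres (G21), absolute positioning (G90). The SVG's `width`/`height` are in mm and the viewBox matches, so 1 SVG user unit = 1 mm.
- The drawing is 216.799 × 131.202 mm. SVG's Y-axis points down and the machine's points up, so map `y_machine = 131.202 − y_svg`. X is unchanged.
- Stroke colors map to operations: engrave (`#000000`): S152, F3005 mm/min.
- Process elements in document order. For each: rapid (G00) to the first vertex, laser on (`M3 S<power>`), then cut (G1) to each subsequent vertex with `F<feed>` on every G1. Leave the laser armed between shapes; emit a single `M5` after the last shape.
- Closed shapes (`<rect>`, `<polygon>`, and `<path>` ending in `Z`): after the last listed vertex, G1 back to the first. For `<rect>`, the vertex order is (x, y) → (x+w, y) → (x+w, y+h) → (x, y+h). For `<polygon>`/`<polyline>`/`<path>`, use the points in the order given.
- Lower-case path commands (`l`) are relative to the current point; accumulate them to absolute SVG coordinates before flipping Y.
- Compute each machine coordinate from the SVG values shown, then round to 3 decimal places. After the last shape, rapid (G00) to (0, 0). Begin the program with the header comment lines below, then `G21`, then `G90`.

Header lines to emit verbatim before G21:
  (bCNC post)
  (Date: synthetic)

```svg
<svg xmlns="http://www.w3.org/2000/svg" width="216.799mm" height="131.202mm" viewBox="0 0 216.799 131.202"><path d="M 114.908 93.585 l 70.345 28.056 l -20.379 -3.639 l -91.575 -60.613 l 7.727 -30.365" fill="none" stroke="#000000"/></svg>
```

Since the viewBox matches the mm dimensions, user units are millimetres directly. The only transform is the Y-flip y_m = 131.202 − y_svg.

Shape 1 is a open polyline drawn with `<path>`. Its stroke #000000 means engrave at S152, F3005. After flipping Y the toolpath is (114.908,37.617) → (185.253,9.561) → (164.874,13.200) → (73.299,73.813) → (81.026,104.178).

(bCNC post)
(Date: synthetic)
G21
G90
G00 X114.908 Y37.617
M3 S152
G1 X185.253 Y9.561 F3005
G1 X164.874 Y13.200 F3005
G1 X73.299 Y73.813 F3005
G1 X81.026 Y104.178 F3005
M5
G00 X0.000 Y0.000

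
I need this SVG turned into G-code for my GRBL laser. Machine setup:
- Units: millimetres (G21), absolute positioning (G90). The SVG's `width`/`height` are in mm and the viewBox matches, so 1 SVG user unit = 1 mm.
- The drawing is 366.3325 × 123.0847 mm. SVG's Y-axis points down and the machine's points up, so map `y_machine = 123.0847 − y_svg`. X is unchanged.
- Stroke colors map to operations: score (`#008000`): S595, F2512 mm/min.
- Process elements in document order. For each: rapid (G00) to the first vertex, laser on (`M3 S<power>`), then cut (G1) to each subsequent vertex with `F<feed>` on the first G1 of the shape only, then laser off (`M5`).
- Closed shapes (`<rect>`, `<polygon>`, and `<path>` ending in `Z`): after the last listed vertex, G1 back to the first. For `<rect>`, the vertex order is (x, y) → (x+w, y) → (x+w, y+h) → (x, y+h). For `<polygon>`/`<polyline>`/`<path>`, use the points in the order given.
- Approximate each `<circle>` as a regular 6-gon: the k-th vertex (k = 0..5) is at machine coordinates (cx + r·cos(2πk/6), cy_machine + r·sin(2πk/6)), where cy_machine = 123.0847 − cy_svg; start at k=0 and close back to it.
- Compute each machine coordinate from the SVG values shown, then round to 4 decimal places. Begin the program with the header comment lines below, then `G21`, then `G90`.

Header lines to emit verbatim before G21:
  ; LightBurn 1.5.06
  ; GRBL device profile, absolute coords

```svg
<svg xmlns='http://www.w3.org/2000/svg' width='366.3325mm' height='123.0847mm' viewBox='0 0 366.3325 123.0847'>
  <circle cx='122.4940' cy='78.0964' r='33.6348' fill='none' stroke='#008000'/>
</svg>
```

; LightBurn 1.5.06
; GRBL device profile, absolute coords
G21
G90
G00 X156.1288 Y44.9883
M3 S595
G1 X139.3114 Y74.1169 F2512
G1 X105.6766 Y74.1169
G1 X88.8592 Y44.9883
G1 X105.6766 Y15.8597
G1 X139.3114 Y15.8597
G1 X156.1288 Y44.9883
M5

Since the viewBox matches the mm dimensions, user units are millimetres directly. The only transform is the Y-flip y_m = 123.0847 − y_svg.

Shape 1 is a circle drawn with `<circle>`. Its stroke #008000 means score at S595, F2512. After flipping Y the toolpath is (156.1288,44.9883) → (139.3114,74.1169) → (105.6766,74.1169) → (88.8592,44.9883) → (105.6766,15.8597) → (139.3114,15.8597) → (156.1288,44.9883), returning to the start.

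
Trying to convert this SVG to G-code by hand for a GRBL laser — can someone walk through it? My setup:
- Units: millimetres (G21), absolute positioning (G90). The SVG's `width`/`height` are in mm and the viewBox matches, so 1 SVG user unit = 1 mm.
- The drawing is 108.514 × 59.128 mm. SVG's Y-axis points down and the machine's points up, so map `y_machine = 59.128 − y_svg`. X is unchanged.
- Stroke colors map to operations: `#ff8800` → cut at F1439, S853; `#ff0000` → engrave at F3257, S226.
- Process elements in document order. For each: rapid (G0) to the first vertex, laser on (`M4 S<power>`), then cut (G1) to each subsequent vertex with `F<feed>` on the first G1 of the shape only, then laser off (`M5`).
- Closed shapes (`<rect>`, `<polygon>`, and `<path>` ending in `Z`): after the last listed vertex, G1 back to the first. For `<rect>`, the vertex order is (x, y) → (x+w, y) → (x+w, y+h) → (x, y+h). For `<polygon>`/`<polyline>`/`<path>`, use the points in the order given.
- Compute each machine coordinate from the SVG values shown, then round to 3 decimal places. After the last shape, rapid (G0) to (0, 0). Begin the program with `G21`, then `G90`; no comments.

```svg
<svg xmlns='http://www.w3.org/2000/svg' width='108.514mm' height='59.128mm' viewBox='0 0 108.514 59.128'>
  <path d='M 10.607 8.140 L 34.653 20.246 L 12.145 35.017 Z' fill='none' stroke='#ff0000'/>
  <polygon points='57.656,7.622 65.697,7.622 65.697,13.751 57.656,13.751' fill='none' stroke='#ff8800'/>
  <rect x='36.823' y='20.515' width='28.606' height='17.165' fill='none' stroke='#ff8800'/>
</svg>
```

1 u = 1 mm; y_m = 59.128 − y.

[1] `<path>` regular polygon, #ff0000→engrave S226 F3257: (10.607,50.988) → (34.653,38.882) → (12.145,24.111) → (10.607,50.988) (closed)

[2] `<polygon>` rectangle, #ff8800→cut S853 F1439: (57.656,51.506) → (65.697,51.506) → (65.697,45.377) → (57.656,45.377) → (57.656,51.506) (closed)

[3] `<rect>` rectangle, #ff8800→cut S853 F1439: (36.823,38.613) → (65.429,38.613) → (65.429,21.448) → (36.823,21.448) → (36.823,38.613) (closed)

G21
G90
G0 X10.607 Y50.988
M4 S226
G1 X34.653 Y38.882 F3257
G1 X12.145 Y24.111
G1 X10.607 Y50.988
M5
G0 X57.656 Y51.506
M4 S853
G1 X65.697 Y51.506 F1439
G1 X65.697 Y45.377
G1 X57.656 Y45.377
G1 X57.656 Y51.506
M5
G0 X36.823 Y38.613
M4 S853
G1 X65.429 Y38.613 F1439
G1 X65.429 Y21.448
G1 X36.823 Y21.448
G1 X36.823 Y38.613
M5
G0 X0.000 Y0.000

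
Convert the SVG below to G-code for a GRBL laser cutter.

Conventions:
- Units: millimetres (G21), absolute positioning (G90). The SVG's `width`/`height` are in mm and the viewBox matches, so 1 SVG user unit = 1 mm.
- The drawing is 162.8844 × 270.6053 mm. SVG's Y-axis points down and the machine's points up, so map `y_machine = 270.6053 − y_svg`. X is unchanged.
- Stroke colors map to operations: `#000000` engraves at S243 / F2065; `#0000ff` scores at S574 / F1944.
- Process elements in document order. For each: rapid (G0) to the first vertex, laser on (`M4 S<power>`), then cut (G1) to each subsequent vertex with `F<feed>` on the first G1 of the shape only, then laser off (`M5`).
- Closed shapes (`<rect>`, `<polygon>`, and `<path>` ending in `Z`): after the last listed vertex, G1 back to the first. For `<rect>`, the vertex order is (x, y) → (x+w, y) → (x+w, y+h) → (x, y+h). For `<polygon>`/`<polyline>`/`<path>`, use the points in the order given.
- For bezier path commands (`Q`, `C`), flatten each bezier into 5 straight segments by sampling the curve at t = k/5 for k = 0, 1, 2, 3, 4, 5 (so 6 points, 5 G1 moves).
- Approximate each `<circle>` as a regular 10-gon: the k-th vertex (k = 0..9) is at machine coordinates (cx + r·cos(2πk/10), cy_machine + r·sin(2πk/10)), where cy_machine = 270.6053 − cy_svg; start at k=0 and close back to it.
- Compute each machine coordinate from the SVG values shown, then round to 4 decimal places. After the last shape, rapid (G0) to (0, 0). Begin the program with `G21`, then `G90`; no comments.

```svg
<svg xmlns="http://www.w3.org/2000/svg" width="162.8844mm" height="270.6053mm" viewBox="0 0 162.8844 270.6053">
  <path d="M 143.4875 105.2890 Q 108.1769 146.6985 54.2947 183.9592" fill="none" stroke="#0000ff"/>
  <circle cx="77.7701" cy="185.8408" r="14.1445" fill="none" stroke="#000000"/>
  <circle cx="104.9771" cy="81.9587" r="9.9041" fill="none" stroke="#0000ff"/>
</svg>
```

Since the viewBox matches the mm dimensions, user units are millimetres directly. The only transform is the Y-flip y_m = 270.6053 − y_svg.

Shape 1 is a quadratic bezier drawn with `<path>`. Its stroke #0000ff means score at S574, F1944. After flipping Y the toolpath is (143.4875,165.3163) → (128.6204,148.9185) → (112.2676,132.8525) → (94.4290,117.1185) → (75.1047,101.7163) → (54.2947,86.6461).

Shape 2 is a circle drawn with `<circle>`. Its stroke #000000 means engrave at S243, F2065. After flipping Y the toolpath is (91.9146,84.7645) → (89.2132,93.0784) → (82.1410,98.2167) → (73.3992,98.2167) → (66.3270,93.0784) → (63.6256,84.7645) → (66.3270,76.4506) → (73.3992,71.3123) → (82.1410,71.3123) → (89.2132,76.4506) → (91.9146,84.7645), returning to the start.

Shape 3 is a circle drawn with `<circle>`. Its stroke #0000ff means score at S574, F1944. After flipping Y the toolpath is (114.8812,188.6466) → (112.9897,194.4681) → (108.0376,198.0660) → (101.9166,198.0660) → (96.9645,194.4681) → (95.0730,188.6466) → (96.9645,182.8251) → (101.9166,179.2272) → (108.0376,179.2272) → (112.9897,182.8251) → (114.8812,188.6466), returning to the start.

G21
G90
G0 X143.4875 Y165.3163
M4 S574
G1 X128.6204 Y148.9185 F1944
G1 X112.2676 Y132.8525
G1 X94.4290 Y117.1185
G1 X75.1047 Y101.7163
G1 X54.2947 Y86.6461
M5
G0 X91.9146 Y84.7645
M4 S243
G1 X89.2132 Y93.0784 F2065
G1 X82.1410 Y98.2167
G1 X73.3992 Y98.2167
G1 X66.3270 Y93.0784
G1 X63.6256 Y84.7645
G1 X66.3270 Y76.4506
G1 X73.3992 Y71.3123
G1 X82.1410 Y71.3123
G1 X89.2132 Y76.4506
G1 X91.9146 Y84.7645
M5
G0 X114.8812 Y188.6466
M4 S574
G1 X112.9897 Y194.4681 F1944
G1 X108.0376 Y198.0660
G1 X101.9166 Y198.0660
G1 X96.9645 Y194.4681
G1 X95.0730 Y188.6466
G1 X96.9645 Y182.8251
G1 X101.9166 Y179.2272
G1 X108.0376 Y179.2272
G1 X112.9897 Y182.8251
G1 X114.8812 Y188.6466
M5
G0 X0.0000 Y0.0000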